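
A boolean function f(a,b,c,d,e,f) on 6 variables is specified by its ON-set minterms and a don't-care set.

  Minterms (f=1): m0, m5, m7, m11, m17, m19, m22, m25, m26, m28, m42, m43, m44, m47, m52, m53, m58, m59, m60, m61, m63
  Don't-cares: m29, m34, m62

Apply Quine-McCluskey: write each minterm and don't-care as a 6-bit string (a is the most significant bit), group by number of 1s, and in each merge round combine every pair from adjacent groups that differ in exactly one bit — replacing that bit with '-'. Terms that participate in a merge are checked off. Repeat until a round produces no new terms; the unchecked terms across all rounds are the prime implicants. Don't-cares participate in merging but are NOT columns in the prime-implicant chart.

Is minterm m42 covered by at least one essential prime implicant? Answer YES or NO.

Round 0: 000000 000101✓ 000111✓ 001011✓ 010001✓ 010011✓ 010110 011001✓ 011010✓ 011100✓ 011101✓ 100010✓ 101010✓ 101011✓ 101100✓ 101111✓ 110100✓ 110101✓ 111010✓ 111011✓ 111100✓ 111101✓ 111110✓ 111111✓
Round 1: -01011 -11010 -11100✓ -11101✓ 0001-1 01-001 0100-1 011-01 01110-✓ 1-1010✓ 1-1011✓ 1-1100 1-1111✓ 10-010 101-11✓ 10101-✓ 11-100✓ 11-101✓ 11010-✓ 111-10✓ 111-11✓ 11101-✓ 1111-0✓ 1111-1✓ 11110-✓ 11111-✓
Round 2: -1110- 1-1-11 1-101- 11-10- 111-1- 1111--
PIs = {-01011, -11010, -1110-, 000000, 0001-1, 01-001, 0100-1, 010110, 011-01, 1-1-11, 1-101-, 1-1100, 10-010, 11-10-, 111-1-, 1111--}
Coverage chart:
  m0: 000000 ←essential
  m5: 0001-1 ←essential
  m7: 0001-1 ←essential
  m11: -01011 ←essential
  m17: 01-001,0100-1
  m19: 0100-1 ←essential
  m22: 010110 ←essential
  m25: 01-001,011-01
  m26: -11010 ←essential
  m28: -1110- ←essential
  m42: 1-101-,10-010
  m43: -01011,1-1-11,1-101-
  m44: 1-1100 ←essential
  m47: 1-1-11 ←essential
  m52: 11-10- ←essential
  m53: 11-10- ←essential
  m58: -11010,1-101-,111-1-
  m59: 1-1-11,1-101-,111-1-
  m60: -1110-,1-1100,11-10-,1111--
  m61: -1110-,11-10-,1111--
  m63: 1-1-11,111-1-,1111--
Essential: -01011, -11010, -1110-, 000000, 0001-1, 0100-1, 010110, 1-1-11, 1-1100, 11-10-

NO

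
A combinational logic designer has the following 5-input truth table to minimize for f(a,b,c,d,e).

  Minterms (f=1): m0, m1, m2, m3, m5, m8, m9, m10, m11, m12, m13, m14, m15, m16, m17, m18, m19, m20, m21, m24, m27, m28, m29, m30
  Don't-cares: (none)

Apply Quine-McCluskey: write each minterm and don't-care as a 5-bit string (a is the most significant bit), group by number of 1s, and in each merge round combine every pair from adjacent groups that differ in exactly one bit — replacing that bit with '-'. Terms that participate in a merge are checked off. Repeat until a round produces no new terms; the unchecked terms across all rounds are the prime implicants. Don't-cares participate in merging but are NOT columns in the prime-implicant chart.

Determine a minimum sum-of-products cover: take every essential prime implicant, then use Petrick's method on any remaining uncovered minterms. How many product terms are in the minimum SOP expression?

[col 0] 00000*, 00001*, 00010*, 00011*, 00101*, 01000*, 01001*, 01010*, 01011*, 01100*, 01101*, 01110*, 01111*, 10000*, 10001*, 10010*, 10011*, 10100*, 10101*, 11000*, 11011*, 11100*, 11101*, 11110*
[col 1] -0000*, -0001*, -0010*, -0011*, -0101*, -1000*, -1011*, -1100*, -1101*, -1110*, 0-000*, 0-001*, 0-010*, 0-011*, 0-101*, 00-01*, 000-0*, 000-1*, 0000-*, 0001-*, 01-00*, 01-01*, 01-10*, 01-11*, 010-0*, 010-1*, 0100-*, 0101-*, 011-0*, 011-1*, 0110-*, 0111-*, 1-000*, 1-011*, 1-100*, 1-101*, 10-00*, 10-01*, 100-0*, 100-1*, 1000-*, 1001-*, 1010-*, 11-00*, 111-0*, 1110-*
[col 2] --000, --011, --101, -0-01, -00-0*, -00-1*, -000-*, -001-*, -1-00, -11-0, -110-, 0--01, 0-0-0*, 0-0-1*, 0-00-*, 0-01-*, 000--*, 01--0*, 01--1*, 01-0-*, 01-1-*, 010--*, 011--*, 1--00, 1-10-, 10-0-, 100--*
[col 3] -00--, 0-0--, 01---
Prime implicants: --000, --011, --101, -0-01, -00--, -1-00, -11-0, -110-, 0--01, 0-0--, 01---, 1--00, 1-10-, 10-0-
PI chart (minterm → PIs covering it):
  0 | --000,-00--,0-0--
  1 | -0-01,-00--,0--01,0-0--
  2 | -00--,0-0--
  3 | --011,-00--,0-0--
  5 | --101,-0-01,0--01
  8 | --000,-1-00,0-0--,01---
  9 | 0--01,0-0--,01---
  10 | 0-0--,01---
  11 | --011,0-0--,01---
  12 | -1-00,-11-0,-110-,01---
  13 | --101,-110-,0--01,01---
  14 | -11-0,01---
  15 | 01---  (sole → essential)
  16 | --000,-00--,1--00,10-0-
  17 | -0-01,-00--,10-0-
  18 | -00--  (sole → essential)
  19 | --011,-00--
  20 | 1--00,1-10-,10-0-
  21 | --101,-0-01,1-10-,10-0-
  24 | --000,-1-00,1--00
  27 | --011  (sole → essential)
  28 | -1-00,-11-0,-110-,1--00,1-10-
  29 | --101,-110-,1-10-
  30 | -11-0  (sole → essential)
Essential prime implicants: --011, -00--, -11-0, 01---
Petrick residual → --101, 1--00
Minimum SOP uses 6 PIs: c'de + cd'e + b'c' + bce' + a'b + ad'e'

6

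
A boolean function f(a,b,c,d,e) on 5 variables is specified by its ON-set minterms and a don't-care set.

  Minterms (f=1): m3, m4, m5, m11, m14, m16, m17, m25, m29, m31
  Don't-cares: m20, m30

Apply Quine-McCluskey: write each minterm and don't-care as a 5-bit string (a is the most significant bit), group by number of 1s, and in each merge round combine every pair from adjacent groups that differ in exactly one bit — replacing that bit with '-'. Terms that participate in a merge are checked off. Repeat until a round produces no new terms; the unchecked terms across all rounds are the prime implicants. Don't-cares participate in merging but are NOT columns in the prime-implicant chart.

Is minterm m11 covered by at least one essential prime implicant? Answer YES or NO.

YES

[col 0] 00011*, 00100*, 00101*, 01011*, 01110*, 10000*, 10001*, 10100*, 11001*, 11101*, 11110*, 11111*
[col 1] -0100, -1110, 0-011, 0010-, 1-001, 10-00, 1000-, 11-01, 111-1, 1111-
Prime implicants: -0100, -1110, 0-011, 0010-, 1-001, 10-00, 1000-, 11-01, 111-1, 1111-
PI chart (minterm → PIs covering it):
  3 | 0-011  (sole → essential)
  4 | -0100,0010-
  5 | 0010-  (sole → essential)
  11 | 0-011  (sole → essential)
  14 | -1110  (sole → essential)
  16 | 10-00,1000-
  17 | 1-001,1000-
  25 | 1-001,11-01
  29 | 11-01,111-1
  31 | 111-1,1111-
Essential prime implicants: -1110, 0-011, 0010-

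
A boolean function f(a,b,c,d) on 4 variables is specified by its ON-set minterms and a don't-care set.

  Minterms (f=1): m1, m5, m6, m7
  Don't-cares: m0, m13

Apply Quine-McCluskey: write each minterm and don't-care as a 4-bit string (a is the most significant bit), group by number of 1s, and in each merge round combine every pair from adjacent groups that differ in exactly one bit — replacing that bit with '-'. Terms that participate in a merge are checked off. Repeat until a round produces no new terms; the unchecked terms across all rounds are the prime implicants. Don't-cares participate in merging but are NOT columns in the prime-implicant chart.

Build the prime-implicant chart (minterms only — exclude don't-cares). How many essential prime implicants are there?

1

size-2^0 implicants → 0000(✓)  0001(✓)  0101(✓)  0110(✓)  0111(✓)  1101(✓)
size-2^1 implicants → -101  0-01  000-  01-1  011-
Unchecked terms (primes): -101, 0-01, 000-, 01-1, 011-
Minterm coverage:
  m1 ⊆ 0-01,000-
  m5 ⊆ -101,0-01,01-1
  m6 ⊆ 011- [E]
  m7 ⊆ 01-1,011-
E = {011-}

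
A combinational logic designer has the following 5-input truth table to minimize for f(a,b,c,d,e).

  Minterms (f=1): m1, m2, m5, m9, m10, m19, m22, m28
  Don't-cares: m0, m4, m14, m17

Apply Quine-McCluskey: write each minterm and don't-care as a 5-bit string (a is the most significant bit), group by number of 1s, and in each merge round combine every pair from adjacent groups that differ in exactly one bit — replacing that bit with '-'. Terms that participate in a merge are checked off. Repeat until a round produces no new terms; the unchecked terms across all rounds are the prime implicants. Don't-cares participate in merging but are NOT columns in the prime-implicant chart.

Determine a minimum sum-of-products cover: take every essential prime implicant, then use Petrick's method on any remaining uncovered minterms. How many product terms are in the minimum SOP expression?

6

[col 0] 00000*, 00001*, 00010*, 00100*, 00101*, 01001*, 01010*, 01110*, 10001*, 10011*, 10110, 11100
[col 1] -0001, 0-001, 0-010, 00-00*, 00-01*, 000-0, 0000-*, 0010-*, 01-10, 100-1
[col 2] 00-0-
Prime implicants: -0001, 0-001, 0-010, 00-0-, 000-0, 01-10, 100-1, 10110, 11100
PI chart (minterm → PIs covering it):
  1 | -0001,0-001,00-0-
  2 | 0-010,000-0
  5 | 00-0-  (sole → essential)
  9 | 0-001  (sole → essential)
  10 | 0-010,01-10
  19 | 100-1  (sole → essential)
  22 | 10110  (sole → essential)
  28 | 11100  (sole → essential)
Essential prime implicants: 0-001, 00-0-, 100-1, 10110, 11100
Petrick residual → 0-010
Minimum SOP uses 6 PIs: a'c'd'e + a'c'de' + a'b'd' + ab'c'e + ab'cde' + abcd'e'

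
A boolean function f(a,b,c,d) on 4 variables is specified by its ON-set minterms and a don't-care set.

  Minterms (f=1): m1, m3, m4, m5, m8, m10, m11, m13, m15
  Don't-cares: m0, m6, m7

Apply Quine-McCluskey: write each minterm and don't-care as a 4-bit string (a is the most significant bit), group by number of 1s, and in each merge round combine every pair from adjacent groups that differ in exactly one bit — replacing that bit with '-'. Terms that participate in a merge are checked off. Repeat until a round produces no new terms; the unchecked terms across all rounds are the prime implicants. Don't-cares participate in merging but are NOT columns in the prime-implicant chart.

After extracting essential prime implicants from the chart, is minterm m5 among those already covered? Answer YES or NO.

YES

Round 0: 0000✓ 0001✓ 0011✓ 0100✓ 0101✓ 0110✓ 0111✓ 1000✓ 1010✓ 1011✓ 1101✓ 1111✓
Round 1: -000 -011✓ -101✓ -111✓ 0-00✓ 0-01✓ 0-11✓ 00-1✓ 000-✓ 01-0✓ 01-1✓ 010-✓ 011-✓ 1-11✓ 10-0 101- 11-1✓
Round 2: --11 -1-1 0--1 0-0- 01--
PIs = {--11, -000, -1-1, 0--1, 0-0-, 01--, 10-0, 101-}
Coverage chart:
  m1: 0--1,0-0-
  m3: --11,0--1
  m4: 0-0-,01--
  m5: -1-1,0--1,0-0-,01--
  m8: -000,10-0
  m10: 10-0,101-
  m11: --11,101-
  m13: -1-1 ←essential
  m15: --11,-1-1
Essential: -1-1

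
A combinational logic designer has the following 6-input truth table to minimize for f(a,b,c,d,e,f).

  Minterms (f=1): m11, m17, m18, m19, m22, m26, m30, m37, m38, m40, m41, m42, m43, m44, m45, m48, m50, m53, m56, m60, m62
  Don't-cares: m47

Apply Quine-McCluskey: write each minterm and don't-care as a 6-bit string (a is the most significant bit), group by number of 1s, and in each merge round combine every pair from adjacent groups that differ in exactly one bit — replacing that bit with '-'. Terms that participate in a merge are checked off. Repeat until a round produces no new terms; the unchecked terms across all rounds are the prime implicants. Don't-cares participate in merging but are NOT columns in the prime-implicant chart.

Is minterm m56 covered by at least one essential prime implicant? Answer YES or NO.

size-2^0 implicants → 001011(✓)  010001(✓)  010010(✓)  010011(✓)  010110(✓)  011010(✓)  011110(✓)  100101(✓)  100110  101000(✓)  101001(✓)  101010(✓)  101011(✓)  101100(✓)  101101(✓)  101111(✓)  110000(✓)  110010(✓)  110101(✓)  111000(✓)  111100(✓)  111110(✓)
size-2^1 implicants → -01011  -10010  -11110  01-010(✓)  01-110(✓)  010-10(✓)  0100-1  01001-  011-10(✓)  1-0101  1-1000(✓)  1-1100(✓)  10-101  101-00(✓)  101-01(✓)  101-11(✓)  1010-0(✓)  1010-1(✓)  10100-(✓)  10101-(✓)  1011-1(✓)  10110-(✓)  11-000  1100-0  111-00(✓)  1111-0
size-2^2 implicants → 01--10  1-1-00  101--1  101-0-  1010--
Unchecked terms (primes): -01011, -10010, -11110, 01--10, 0100-1, 01001-, 1-0101, 1-1-00, 10-101, 100110, 101--1, 101-0-, 1010--, 11-000, 1100-0, 1111-0
Minterm coverage:
  m11 ⊆ -01011 [E]
  m17 ⊆ 0100-1 [E]
  m18 ⊆ -10010,01--10,01001-
  m19 ⊆ 0100-1,01001-
  m22 ⊆ 01--10 [E]
  m26 ⊆ 01--10 [E]
  m30 ⊆ -11110,01--10
  m37 ⊆ 1-0101,10-101
  m38 ⊆ 100110 [E]
  m40 ⊆ 1-1-00,101-0-,1010--
  m41 ⊆ 101--1,101-0-,1010--
  m42 ⊆ 1010-- [E]
  m43 ⊆ -01011,101--1,1010--
  m44 ⊆ 1-1-00,101-0-
  m45 ⊆ 10-101,101--1,101-0-
  m48 ⊆ 11-000,1100-0
  m50 ⊆ -10010,1100-0
  m53 ⊆ 1-0101 [E]
  m56 ⊆ 1-1-00,11-000
  m60 ⊆ 1-1-00,1111-0
  m62 ⊆ -11110,1111-0
E = {-01011, 01--10, 0100-1, 1-0101, 100110, 1010--}

NO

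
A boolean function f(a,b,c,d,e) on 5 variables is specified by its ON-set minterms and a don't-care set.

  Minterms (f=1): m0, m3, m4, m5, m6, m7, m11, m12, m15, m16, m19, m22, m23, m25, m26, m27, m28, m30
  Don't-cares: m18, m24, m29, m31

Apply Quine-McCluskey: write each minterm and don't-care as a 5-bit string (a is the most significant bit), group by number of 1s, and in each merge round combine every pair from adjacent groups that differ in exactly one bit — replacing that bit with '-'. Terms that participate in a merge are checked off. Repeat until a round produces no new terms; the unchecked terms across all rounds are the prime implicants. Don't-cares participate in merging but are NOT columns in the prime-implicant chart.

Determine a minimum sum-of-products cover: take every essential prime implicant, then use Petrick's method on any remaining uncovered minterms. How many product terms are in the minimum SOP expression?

6

[col 0] 00000*, 00011*, 00100*, 00101*, 00110*, 00111*, 01011*, 01100*, 01111*, 10000*, 10010*, 10011*, 10110*, 10111*, 11000*, 11001*, 11010*, 11011*, 11100*, 11101*, 11110*, 11111*
[col 1] -0000, -0011*, -0110*, -0111*, -1011*, -1100, -1111*, 0-011*, 0-100, 0-111*, 00-00, 00-11*, 001-0*, 001-1*, 0010-*, 0011-*, 01-11*, 1-000*, 1-010*, 1-011*, 1-110*, 1-111*, 10-10*, 10-11*, 100-0*, 1001-*, 1011-*, 11-00*, 11-01*, 11-10*, 11-11*, 110-0*, 110-1*, 1100-*, 1101-*, 111-0*, 111-1*, 1110-*, 1111-*
[col 2] --011*, --111*, -0-11*, -011-, -1-11*, 0--11*, 001--, 1--10*, 1--11*, 1-0-0, 1-01-*, 1-11-*, 10-1-*, 11--0*, 11--1*, 11-0-*, 11-1-*, 110--*, 111--*
[col 3] ---11, 1--1-, 11---
Prime implicants: ---11, -0000, -011-, -1100, 0-100, 00-00, 001--, 1--1-, 1-0-0, 11---
PI chart (minterm → PIs covering it):
  0 | -0000,00-00
  3 | ---11  (sole → essential)
  4 | 0-100,00-00,001--
  5 | 001--  (sole → essential)
  6 | -011-,001--
  7 | ---11,-011-,001--
  11 | ---11  (sole → essential)
  12 | -1100,0-100
  15 | ---11  (sole → essential)
  16 | -0000,1-0-0
  19 | ---11,1--1-
  22 | -011-,1--1-
  23 | ---11,-011-,1--1-
  25 | 11---  (sole → essential)
  26 | 1--1-,1-0-0,11---
  27 | ---11,1--1-,11---
  28 | -1100,11---
  30 | 1--1-,11---
Essential prime implicants: ---11, 001--, 11---
Petrick residual → -0000, -011-, -1100
Minimum SOP uses 6 PIs: de + b'c'd'e' + b'cd + bcd'e' + a'b'c + ab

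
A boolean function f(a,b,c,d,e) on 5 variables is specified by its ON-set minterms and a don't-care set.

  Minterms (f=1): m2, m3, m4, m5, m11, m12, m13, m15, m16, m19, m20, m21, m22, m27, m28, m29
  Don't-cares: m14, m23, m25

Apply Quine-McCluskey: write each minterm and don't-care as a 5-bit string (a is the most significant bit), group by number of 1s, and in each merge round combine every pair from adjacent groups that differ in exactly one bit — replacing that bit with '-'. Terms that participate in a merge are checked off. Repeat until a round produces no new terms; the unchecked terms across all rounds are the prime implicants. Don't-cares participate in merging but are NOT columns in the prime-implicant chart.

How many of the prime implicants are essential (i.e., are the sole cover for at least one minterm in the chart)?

4

Round 0: 00010✓ 00011✓ 00100✓ 00101✓ 01011✓ 01100✓ 01101✓ 01110✓ 01111✓ 10000✓ 10011✓ 10100✓ 10101✓ 10110✓ 10111✓ 11001✓ 11011✓ 11100✓ 11101✓
Round 1: -0011✓ -0100✓ -0101✓ -1011✓ -1100✓ -1101✓ 0-011✓ 0-100✓ 0-101✓ 0001- 0010-✓ 01-11 011-0✓ 011-1✓ 0110-✓ 0111-✓ 1-011✓ 1-100✓ 1-101✓ 10-00 10-11 101-0✓ 101-1✓ 1010-✓ 1011-✓ 11-01 110-1 1110-✓
Round 2: --011 --100✓ --101✓ -010-✓ -110-✓ 0-10-✓ 011-- 1-10-✓ 101--
Round 3: --10-
PIs = {--011, --10-, 0001-, 01-11, 011--, 10-00, 10-11, 101--, 11-01, 110-1}
Coverage chart:
  m2: 0001- ←essential
  m3: --011,0001-
  m4: --10- ←essential
  m5: --10- ←essential
  m11: --011,01-11
  m12: --10-,011--
  m13: --10-,011--
  m15: 01-11,011--
  m16: 10-00 ←essential
  m19: --011,10-11
  m20: --10-,10-00,101--
  m21: --10-,101--
  m22: 101-- ←essential
  m27: --011,110-1
  m28: --10- ←essential
  m29: --10-,11-01
Essential: --10-, 0001-, 10-00, 101--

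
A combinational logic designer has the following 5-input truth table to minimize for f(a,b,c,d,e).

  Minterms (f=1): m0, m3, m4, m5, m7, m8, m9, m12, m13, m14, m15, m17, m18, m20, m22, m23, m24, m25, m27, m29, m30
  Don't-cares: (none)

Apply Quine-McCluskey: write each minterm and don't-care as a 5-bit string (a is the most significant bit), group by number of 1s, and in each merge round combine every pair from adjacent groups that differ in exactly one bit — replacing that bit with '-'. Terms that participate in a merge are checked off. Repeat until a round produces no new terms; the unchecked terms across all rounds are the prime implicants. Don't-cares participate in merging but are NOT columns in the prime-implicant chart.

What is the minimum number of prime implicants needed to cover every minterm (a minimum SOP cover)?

11

Round 0: 00000✓ 00011✓ 00100✓ 00101✓ 00111✓ 01000✓ 01001✓ 01100✓ 01101✓ 01110✓ 01111✓ 10001✓ 10010✓ 10100✓ 10110✓ 10111✓ 11000✓ 11001✓ 11011✓ 11101✓ 11110✓
Round 1: -0100 -0111 -1000✓ -1001✓ -1101✓ -1110 0-000✓ 0-100✓ 0-101✓ 0-111✓ 00-00✓ 00-11 001-1✓ 0010-✓ 01-00✓ 01-01✓ 0100-✓ 011-0✓ 011-1✓ 0110-✓ 0111-✓ 1-001 1-110 10-10 101-0 1011- 11-01✓ 110-1 1100-✓
Round 2: -1-01 -100- 0--00 0-1-1 0-10- 01-0- 011--
PIs = {-0100, -0111, -1-01, -100-, -1110, 0--00, 0-1-1, 0-10-, 00-11, 01-0-, 011--, 1-001, 1-110, 10-10, 101-0, 1011-, 110-1}
Coverage chart:
  m0: 0--00 ←essential
  m3: 00-11 ←essential
  m4: -0100,0--00,0-10-
  m5: 0-1-1,0-10-
  m7: -0111,0-1-1,00-11
  m8: -100-,0--00,01-0-
  m9: -1-01,-100-,01-0-
  m12: 0--00,0-10-,01-0-,011--
  m13: -1-01,0-1-1,0-10-,01-0-,011--
  m14: -1110,011--
  m15: 0-1-1,011--
  m17: 1-001 ←essential
  m18: 10-10 ←essential
  m20: -0100,101-0
  m22: 1-110,10-10,101-0,1011-
  m23: -0111,1011-
  m24: -100- ←essential
  m25: -1-01,-100-,1-001,110-1
  m27: 110-1 ←essential
  m29: -1-01 ←essential
  m30: -1110,1-110
Essential: -1-01, -100-, 0--00, 00-11, 1-001, 10-10, 110-1
Petrick residual → -0100, -0111, -1110, 0-1-1
Min cover (11 terms): b'cd'e' + b'cde + bd'e + bc'd' + bcde' + a'd'e' + a'ce + a'b'de + ac'd'e + ab'de' + abc'e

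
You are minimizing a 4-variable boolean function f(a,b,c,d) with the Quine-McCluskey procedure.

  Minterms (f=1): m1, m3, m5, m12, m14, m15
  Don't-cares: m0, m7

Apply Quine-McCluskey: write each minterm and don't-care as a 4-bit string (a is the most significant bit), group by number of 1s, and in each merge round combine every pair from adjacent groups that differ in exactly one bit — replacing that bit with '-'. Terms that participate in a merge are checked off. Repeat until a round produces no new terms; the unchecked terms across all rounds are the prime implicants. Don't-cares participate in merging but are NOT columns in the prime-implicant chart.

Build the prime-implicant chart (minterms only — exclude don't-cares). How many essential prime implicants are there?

2

size-2^0 implicants → 0000(✓)  0001(✓)  0011(✓)  0101(✓)  0111(✓)  1100(✓)  1110(✓)  1111(✓)
size-2^1 implicants → -111  0-01(✓)  0-11(✓)  00-1(✓)  000-  01-1(✓)  11-0  111-
size-2^2 implicants → 0--1
Unchecked terms (primes): -111, 0--1, 000-, 11-0, 111-
Minterm coverage:
  m1 ⊆ 0--1,000-
  m3 ⊆ 0--1 [E]
  m5 ⊆ 0--1 [E]
  m12 ⊆ 11-0 [E]
  m14 ⊆ 11-0,111-
  m15 ⊆ -111,111-
E = {0--1, 11-0}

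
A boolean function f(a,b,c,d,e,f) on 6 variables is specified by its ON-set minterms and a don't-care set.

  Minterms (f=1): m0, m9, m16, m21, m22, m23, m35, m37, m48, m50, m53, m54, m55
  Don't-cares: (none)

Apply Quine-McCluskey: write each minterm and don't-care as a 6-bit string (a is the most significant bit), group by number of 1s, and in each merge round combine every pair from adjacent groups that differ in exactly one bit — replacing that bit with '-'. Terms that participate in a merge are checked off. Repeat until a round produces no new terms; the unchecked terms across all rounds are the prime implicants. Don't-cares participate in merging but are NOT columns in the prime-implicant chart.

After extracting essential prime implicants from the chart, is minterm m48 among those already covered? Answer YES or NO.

Round 0: 000000✓ 001001 010000✓ 010101✓ 010110✓ 010111✓ 100011 100101✓ 110000✓ 110010✓ 110101✓ 110110✓ 110111✓
Round 1: -10000 -10101✓ -10110✓ -10111✓ 0-0000 0101-1✓ 01011-✓ 1-0101 110-10 1100-0 1101-1✓ 11011-✓
Round 2: -101-1 -1011-
PIs = {-10000, -101-1, -1011-, 0-0000, 001001, 1-0101, 100011, 110-10, 1100-0}
Coverage chart:
  m0: 0-0000 ←essential
  m9: 001001 ←essential
  m16: -10000,0-0000
  m21: -101-1 ←essential
  m22: -1011- ←essential
  m23: -101-1,-1011-
  m35: 100011 ←essential
  m37: 1-0101 ←essential
  m48: -10000,1100-0
  m50: 110-10,1100-0
  m53: -101-1,1-0101
  m54: -1011-,110-10
  m55: -101-1,-1011-
Essential: -101-1, -1011-, 0-0000, 001001, 1-0101, 100011

NO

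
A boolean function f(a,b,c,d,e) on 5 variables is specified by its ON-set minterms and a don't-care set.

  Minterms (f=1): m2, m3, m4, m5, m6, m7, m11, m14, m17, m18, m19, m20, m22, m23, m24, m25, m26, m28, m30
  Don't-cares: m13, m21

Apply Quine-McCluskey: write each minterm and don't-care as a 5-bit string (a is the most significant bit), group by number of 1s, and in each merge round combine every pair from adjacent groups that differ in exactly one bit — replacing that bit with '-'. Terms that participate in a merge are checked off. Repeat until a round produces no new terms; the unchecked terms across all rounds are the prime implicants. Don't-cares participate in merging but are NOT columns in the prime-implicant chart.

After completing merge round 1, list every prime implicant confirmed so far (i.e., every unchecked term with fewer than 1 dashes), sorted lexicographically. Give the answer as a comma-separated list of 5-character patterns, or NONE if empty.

[col 0] 00010*, 00011*, 00100*, 00101*, 00110*, 00111*, 01011*, 01101*, 01110*, 10001*, 10010*, 10011*, 10100*, 10101*, 10110*, 10111*, 11000*, 11001*, 11010*, 11100*, 11110*
[col 1] -0010*, -0011*, -0100*, -0101*, -0110*, -0111*, -1110*, 0-011, 0-101, 0-110*, 00-10*, 00-11*, 0001-*, 001-0*, 001-1*, 0010-*, 0011-*, 1-001, 1-010*, 1-100*, 1-110*, 10-01*, 10-10*, 10-11*, 100-1*, 1001-*, 101-0*, 101-1*, 1010-*, 1011-*, 11-00*, 11-10*, 110-0*, 1100-, 111-0*
[col 2] --110, -0-10*, -0-11*, -001-*, -01-0*, -01-1*, -010-*, -011-*, 00-1-*, 001--*, 1--10, 1-1-0, 10--1, 10-1-*, 101--*, 11--0
[col 3] -0-1-, -01--
Prime implicants: --110, -0-1-, -01--, 0-011, 0-101, 1--10, 1-001, 1-1-0, 10--1, 11--0, 1100-

NONE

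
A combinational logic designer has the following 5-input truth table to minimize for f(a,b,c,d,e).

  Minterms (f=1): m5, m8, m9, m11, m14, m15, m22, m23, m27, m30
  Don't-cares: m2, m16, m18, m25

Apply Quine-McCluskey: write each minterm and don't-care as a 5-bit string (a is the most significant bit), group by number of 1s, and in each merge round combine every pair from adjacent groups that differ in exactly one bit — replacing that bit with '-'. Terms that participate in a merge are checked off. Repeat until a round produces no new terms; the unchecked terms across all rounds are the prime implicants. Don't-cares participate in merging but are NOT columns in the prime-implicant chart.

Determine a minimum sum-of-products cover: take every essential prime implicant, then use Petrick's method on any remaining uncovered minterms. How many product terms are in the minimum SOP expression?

6

size-2^0 implicants → 00010(✓)  00101  01000(✓)  01001(✓)  01011(✓)  01110(✓)  01111(✓)  10000(✓)  10010(✓)  10110(✓)  10111(✓)  11001(✓)  11011(✓)  11110(✓)
size-2^1 implicants → -0010  -1001(✓)  -1011(✓)  -1110  01-11  010-1(✓)  0100-  0111-  1-110  10-10  100-0  1011-  110-1(✓)
size-2^2 implicants → -10-1
Unchecked terms (primes): -0010, -10-1, -1110, 00101, 01-11, 0100-, 0111-, 1-110, 10-10, 100-0, 1011-
Minterm coverage:
  m5 ⊆ 00101 [E]
  m8 ⊆ 0100- [E]
  m9 ⊆ -10-1,0100-
  m11 ⊆ -10-1,01-11
  m14 ⊆ -1110,0111-
  m15 ⊆ 01-11,0111-
  m22 ⊆ 1-110,10-10,1011-
  m23 ⊆ 1011- [E]
  m27 ⊆ -10-1 [E]
  m30 ⊆ -1110,1-110
E = {-10-1, 00101, 0100-, 1011-}
Petrick residual → -1110, 01-11
Cover = bc'e + bcde' + a'b'cd'e + a'bde + a'bc'd' + ab'cd  |cover|=6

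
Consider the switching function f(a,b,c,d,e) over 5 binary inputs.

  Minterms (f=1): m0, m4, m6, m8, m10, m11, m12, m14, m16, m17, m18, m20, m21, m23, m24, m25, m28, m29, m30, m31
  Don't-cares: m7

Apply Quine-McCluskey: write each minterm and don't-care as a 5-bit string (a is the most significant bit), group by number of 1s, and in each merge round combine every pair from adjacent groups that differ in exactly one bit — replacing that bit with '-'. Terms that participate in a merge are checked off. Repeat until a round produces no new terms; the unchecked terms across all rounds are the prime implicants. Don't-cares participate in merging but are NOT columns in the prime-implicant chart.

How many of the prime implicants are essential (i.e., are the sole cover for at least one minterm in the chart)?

4

size-2^0 implicants → 00000(✓)  00100(✓)  00110(✓)  00111(✓)  01000(✓)  01010(✓)  01011(✓)  01100(✓)  01110(✓)  10000(✓)  10001(✓)  10010(✓)  10100(✓)  10101(✓)  10111(✓)  11000(✓)  11001(✓)  11100(✓)  11101(✓)  11110(✓)  11111(✓)
size-2^1 implicants → -0000(✓)  -0100(✓)  -0111  -1000(✓)  -1100(✓)  -1110(✓)  0-000(✓)  0-100(✓)  0-110(✓)  00-00(✓)  001-0(✓)  0011-  01-00(✓)  01-10(✓)  010-0(✓)  0101-  011-0(✓)  1-000(✓)  1-001(✓)  1-100(✓)  1-101(✓)  1-111(✓)  10-00(✓)  10-01(✓)  100-0  1000-(✓)  101-1(✓)  1010-(✓)  11-00(✓)  11-01(✓)  1100-(✓)  111-0(✓)  111-1(✓)  1110-(✓)  1111-(✓)
size-2^2 implicants → --000(✓)  --100(✓)  -0-00(✓)  -1-00(✓)  -11-0  0--00(✓)  0-1-0  01--0  1--00(✓)  1--01(✓)  1-00-(✓)  1-1-1  1-10-(✓)  10-0-(✓)  11-0-(✓)  111--
size-2^3 implicants → ---00  1--0-
Unchecked terms (primes): ---00, -0111, -11-0, 0-1-0, 0011-, 01--0, 0101-, 1--0-, 1-1-1, 100-0, 111--
Minterm coverage:
  m0 ⊆ ---00 [E]
  m4 ⊆ ---00,0-1-0
  m6 ⊆ 0-1-0,0011-
  m8 ⊆ ---00,01--0
  m10 ⊆ 01--0,0101-
  m11 ⊆ 0101- [E]
  m12 ⊆ ---00,-11-0,0-1-0,01--0
  m14 ⊆ -11-0,0-1-0,01--0
  m16 ⊆ ---00,1--0-,100-0
  m17 ⊆ 1--0- [E]
  m18 ⊆ 100-0 [E]
  m20 ⊆ ---00,1--0-
  m21 ⊆ 1--0-,1-1-1
  m23 ⊆ -0111,1-1-1
  m24 ⊆ ---00,1--0-
  m25 ⊆ 1--0- [E]
  m28 ⊆ ---00,-11-0,1--0-,111--
  m29 ⊆ 1--0-,1-1-1,111--
  m30 ⊆ -11-0,111--
  m31 ⊆ 1-1-1,111--
E = {---00, 0101-, 1--0-, 100-0}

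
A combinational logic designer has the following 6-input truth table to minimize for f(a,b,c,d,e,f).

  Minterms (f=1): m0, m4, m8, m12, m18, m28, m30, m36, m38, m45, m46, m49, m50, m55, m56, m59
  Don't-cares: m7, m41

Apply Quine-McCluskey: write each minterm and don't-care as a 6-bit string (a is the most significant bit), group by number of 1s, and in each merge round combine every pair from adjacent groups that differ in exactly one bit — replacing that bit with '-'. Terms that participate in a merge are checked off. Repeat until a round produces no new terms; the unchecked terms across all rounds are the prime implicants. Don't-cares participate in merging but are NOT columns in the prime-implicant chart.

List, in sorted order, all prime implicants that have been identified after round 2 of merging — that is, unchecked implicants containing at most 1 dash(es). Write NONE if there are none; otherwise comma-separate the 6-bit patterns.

size-2^0 implicants → 000000(✓)  000100(✓)  000111  001000(✓)  001100(✓)  010010(✓)  011100(✓)  011110(✓)  100100(✓)  100110(✓)  101001(✓)  101101(✓)  101110(✓)  110001  110010(✓)  110111  111000  111011
size-2^1 implicants → -00100  -10010  0-1100  00-000(✓)  00-100(✓)  000-00(✓)  001-00(✓)  0111-0  10-110  1001-0  101-01
size-2^2 implicants → 00--00
Unchecked terms (primes): -00100, -10010, 0-1100, 00--00, 000111, 0111-0, 10-110, 1001-0, 101-01, 110001, 110111, 111000, 111011

-00100, -10010, 0-1100, 000111, 0111-0, 10-110, 1001-0, 101-01, 110001, 110111, 111000, 111011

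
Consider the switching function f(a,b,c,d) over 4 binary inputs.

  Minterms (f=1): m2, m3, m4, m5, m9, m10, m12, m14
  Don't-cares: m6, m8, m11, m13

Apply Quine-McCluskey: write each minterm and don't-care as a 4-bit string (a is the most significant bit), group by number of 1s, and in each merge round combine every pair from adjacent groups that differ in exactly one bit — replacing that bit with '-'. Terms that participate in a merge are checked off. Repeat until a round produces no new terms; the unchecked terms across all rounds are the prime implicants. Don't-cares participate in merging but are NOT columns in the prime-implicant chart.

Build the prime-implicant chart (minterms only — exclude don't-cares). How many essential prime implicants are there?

2

Round 0: 0010✓ 0011✓ 0100✓ 0101✓ 0110✓ 1000✓ 1001✓ 1010✓ 1011✓ 1100✓ 1101✓ 1110✓
Round 1: -010✓ -011✓ -100✓ -101✓ -110✓ 0-10✓ 001-✓ 01-0✓ 010-✓ 1-00✓ 1-01✓ 1-10✓ 10-0✓ 10-1✓ 100-✓ 101-✓ 11-0✓ 110-✓
Round 2: --10 -01- -1-0 -10- 1--0 1-0- 10--
PIs = {--10, -01-, -1-0, -10-, 1--0, 1-0-, 10--}
Coverage chart:
  m2: --10,-01-
  m3: -01- ←essential
  m4: -1-0,-10-
  m5: -10- ←essential
  m9: 1-0-,10--
  m10: --10,-01-,1--0,10--
  m12: -1-0,-10-,1--0,1-0-
  m14: --10,-1-0,1--0
Essential: -01-, -10-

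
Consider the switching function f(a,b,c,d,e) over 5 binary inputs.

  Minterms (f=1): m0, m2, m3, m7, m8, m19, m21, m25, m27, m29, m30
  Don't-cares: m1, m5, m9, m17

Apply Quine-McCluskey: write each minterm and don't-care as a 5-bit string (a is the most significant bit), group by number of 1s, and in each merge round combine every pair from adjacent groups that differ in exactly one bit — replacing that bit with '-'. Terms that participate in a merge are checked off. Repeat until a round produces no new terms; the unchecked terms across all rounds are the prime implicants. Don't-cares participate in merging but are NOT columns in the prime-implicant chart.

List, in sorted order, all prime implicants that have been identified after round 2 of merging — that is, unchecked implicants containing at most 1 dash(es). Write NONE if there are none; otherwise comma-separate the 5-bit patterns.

11110

Round 0: 00000✓ 00001✓ 00010✓ 00011✓ 00101✓ 00111✓ 01000✓ 01001✓ 10001✓ 10011✓ 10101✓ 11001✓ 11011✓ 11101✓ 11110
Round 1: -0001✓ -0011✓ -0101✓ -1001✓ 0-000✓ 0-001✓ 00-01✓ 00-11✓ 000-0✓ 000-1✓ 0000-✓ 0001-✓ 001-1✓ 0100-✓ 1-001✓ 1-011✓ 1-101✓ 10-01✓ 100-1✓ 11-01✓ 110-1✓
Round 2: --001 -0-01 -00-1 0-00- 00--1 000-- 1--01 1-0-1
PIs = {--001, -0-01, -00-1, 0-00-, 00--1, 000--, 1--01, 1-0-1, 11110}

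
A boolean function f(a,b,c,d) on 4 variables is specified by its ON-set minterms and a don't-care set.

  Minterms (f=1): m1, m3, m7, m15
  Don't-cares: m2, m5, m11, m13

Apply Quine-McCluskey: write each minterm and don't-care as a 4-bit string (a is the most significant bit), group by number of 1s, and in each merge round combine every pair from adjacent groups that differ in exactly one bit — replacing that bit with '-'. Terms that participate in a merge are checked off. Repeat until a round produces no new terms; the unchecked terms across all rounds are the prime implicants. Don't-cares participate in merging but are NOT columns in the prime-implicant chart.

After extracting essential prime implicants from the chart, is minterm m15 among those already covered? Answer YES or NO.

NO

Round 0: 0001✓ 0010✓ 0011✓ 0101✓ 0111✓ 1011✓ 1101✓ 1111✓
Round 1: -011✓ -101✓ -111✓ 0-01✓ 0-11✓ 00-1✓ 001- 01-1✓ 1-11✓ 11-1✓
Round 2: --11 -1-1 0--1
PIs = {--11, -1-1, 0--1, 001-}
Coverage chart:
  m1: 0--1 ←essential
  m3: --11,0--1,001-
  m7: --11,-1-1,0--1
  m15: --11,-1-1
Essential: 0--1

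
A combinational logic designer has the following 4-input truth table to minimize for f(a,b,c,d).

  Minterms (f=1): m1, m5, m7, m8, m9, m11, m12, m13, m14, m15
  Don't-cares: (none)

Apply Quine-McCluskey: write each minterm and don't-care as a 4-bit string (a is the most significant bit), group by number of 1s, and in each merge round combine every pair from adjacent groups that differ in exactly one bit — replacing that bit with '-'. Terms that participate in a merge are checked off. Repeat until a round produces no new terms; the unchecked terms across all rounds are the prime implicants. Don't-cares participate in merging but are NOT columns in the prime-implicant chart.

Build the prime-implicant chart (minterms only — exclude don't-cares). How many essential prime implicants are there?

5

size-2^0 implicants → 0001(✓)  0101(✓)  0111(✓)  1000(✓)  1001(✓)  1011(✓)  1100(✓)  1101(✓)  1110(✓)  1111(✓)
size-2^1 implicants → -001(✓)  -101(✓)  -111(✓)  0-01(✓)  01-1(✓)  1-00(✓)  1-01(✓)  1-11(✓)  10-1(✓)  100-(✓)  11-0(✓)  11-1(✓)  110-(✓)  111-(✓)
size-2^2 implicants → --01  -1-1  1--1  1-0-  11--
Unchecked terms (primes): --01, -1-1, 1--1, 1-0-, 11--
Minterm coverage:
  m1 ⊆ --01 [E]
  m5 ⊆ --01,-1-1
  m7 ⊆ -1-1 [E]
  m8 ⊆ 1-0- [E]
  m9 ⊆ --01,1--1,1-0-
  m11 ⊆ 1--1 [E]
  m12 ⊆ 1-0-,11--
  m13 ⊆ --01,-1-1,1--1,1-0-,11--
  m14 ⊆ 11-- [E]
  m15 ⊆ -1-1,1--1,11--
E = {--01, -1-1, 1--1, 1-0-, 11--}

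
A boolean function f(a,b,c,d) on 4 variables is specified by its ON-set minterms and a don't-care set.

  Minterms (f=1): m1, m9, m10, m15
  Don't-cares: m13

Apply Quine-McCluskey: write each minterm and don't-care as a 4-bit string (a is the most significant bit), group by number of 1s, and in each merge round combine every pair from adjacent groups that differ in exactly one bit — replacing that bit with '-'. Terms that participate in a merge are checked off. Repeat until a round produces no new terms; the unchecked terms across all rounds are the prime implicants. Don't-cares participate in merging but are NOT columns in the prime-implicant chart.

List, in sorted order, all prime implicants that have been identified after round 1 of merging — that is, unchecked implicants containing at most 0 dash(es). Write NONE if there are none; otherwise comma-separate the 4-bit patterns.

Round 0: 0001✓ 1001✓ 1010 1101✓ 1111✓
Round 1: -001 1-01 11-1
PIs = {-001, 1-01, 1010, 11-1}

1010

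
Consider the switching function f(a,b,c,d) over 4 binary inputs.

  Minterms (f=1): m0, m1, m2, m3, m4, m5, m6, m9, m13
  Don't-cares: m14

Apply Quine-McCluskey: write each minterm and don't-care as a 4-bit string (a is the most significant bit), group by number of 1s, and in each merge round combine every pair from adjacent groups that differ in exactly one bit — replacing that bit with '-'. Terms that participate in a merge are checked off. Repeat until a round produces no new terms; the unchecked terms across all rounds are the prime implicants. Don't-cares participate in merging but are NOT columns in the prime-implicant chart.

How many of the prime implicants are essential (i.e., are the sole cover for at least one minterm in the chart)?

2

size-2^0 implicants → 0000(✓)  0001(✓)  0010(✓)  0011(✓)  0100(✓)  0101(✓)  0110(✓)  1001(✓)  1101(✓)  1110(✓)
size-2^1 implicants → -001(✓)  -101(✓)  -110  0-00(✓)  0-01(✓)  0-10(✓)  00-0(✓)  00-1(✓)  000-(✓)  001-(✓)  01-0(✓)  010-(✓)  1-01(✓)
size-2^2 implicants → --01  0--0  0-0-  00--
Unchecked terms (primes): --01, -110, 0--0, 0-0-, 00--
Minterm coverage:
  m0 ⊆ 0--0,0-0-,00--
  m1 ⊆ --01,0-0-,00--
  m2 ⊆ 0--0,00--
  m3 ⊆ 00-- [E]
  m4 ⊆ 0--0,0-0-
  m5 ⊆ --01,0-0-
  m6 ⊆ -110,0--0
  m9 ⊆ --01 [E]
  m13 ⊆ --01 [E]
E = {--01, 00--}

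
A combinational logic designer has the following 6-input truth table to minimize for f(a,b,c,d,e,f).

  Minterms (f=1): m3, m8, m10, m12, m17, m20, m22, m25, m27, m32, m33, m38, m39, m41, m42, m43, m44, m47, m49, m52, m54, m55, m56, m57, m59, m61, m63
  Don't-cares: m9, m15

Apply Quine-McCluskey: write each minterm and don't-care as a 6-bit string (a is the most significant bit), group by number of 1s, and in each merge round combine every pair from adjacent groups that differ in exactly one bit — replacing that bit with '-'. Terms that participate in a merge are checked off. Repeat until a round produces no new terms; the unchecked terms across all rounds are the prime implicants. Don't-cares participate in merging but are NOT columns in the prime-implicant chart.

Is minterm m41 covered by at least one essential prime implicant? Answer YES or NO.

Round 0: 000011 001000✓ 001001✓ 001010✓ 001100✓ 001111✓ 010001✓ 010100✓ 010110✓ 011001✓ 011011✓ 100000✓ 100001✓ 100110✓ 100111✓ 101001✓ 101010✓ 101011✓ 101100✓ 101111✓ 110001✓ 110100✓ 110110✓ 110111✓ 111000✓ 111001✓ 111011✓ 111101✓ 111111✓
Round 1: -01001✓ -01010 -01100 -01111 -10001✓ -10100✓ -10110✓ -11001✓ -11011✓ 0-1001✓ 001-00 0010-0 00100- 01-001✓ 0101-0✓ 0110-1✓ 1-0001✓ 1-0110✓ 1-0111✓ 1-1001✓ 1-1011✓ 1-1111✓ 10-001✓ 10-111✓ 10000- 10011-✓ 101-11✓ 1010-1✓ 10101- 11-001✓ 11-111✓ 1101-0✓ 11011-✓ 111-01✓ 111-11✓ 1110-1✓ 11100- 1111-1✓
Round 2: --1001 -1-001 -101-0 -110-1 1--001 1--111 1-011- 1-1-11 1-10-1 111--1
PIs = {--1001, -01010, -01100, -01111, -1-001, -101-0, -110-1, 000011, 001-00, 0010-0, 00100-, 1--001, 1--111, 1-011-, 1-1-11, 1-10-1, 10000-, 10101-, 111--1, 11100-}
Coverage chart:
  m3: 000011 ←essential
  m8: 001-00,0010-0,00100-
  m10: -01010,0010-0
  m12: -01100,001-00
  m17: -1-001 ←essential
  m20: -101-0 ←essential
  m22: -101-0 ←essential
  m25: --1001,-1-001,-110-1
  m27: -110-1 ←essential
  m32: 10000- ←essential
  m33: 1--001,10000-
  m38: 1-011- ←essential
  m39: 1--111,1-011-
  m41: --1001,1--001,1-10-1
  m42: -01010,10101-
  m43: 1-1-11,1-10-1,10101-
  m44: -01100 ←essential
  m47: -01111,1--111,1-1-11
  m49: -1-001,1--001
  m52: -101-0 ←essential
  m54: -101-0,1-011-
  m55: 1--111,1-011-
  m56: 11100- ←essential
  m57: --1001,-1-001,-110-1,1--001,1-10-1,111--1,11100-
  m59: -110-1,1-1-11,1-10-1,111--1
  m61: 111--1 ←essential
  m63: 1--111,1-1-11,111--1
Essential: -01100, -1-001, -101-0, -110-1, 000011, 1-011-, 10000-, 111--1, 11100-

NO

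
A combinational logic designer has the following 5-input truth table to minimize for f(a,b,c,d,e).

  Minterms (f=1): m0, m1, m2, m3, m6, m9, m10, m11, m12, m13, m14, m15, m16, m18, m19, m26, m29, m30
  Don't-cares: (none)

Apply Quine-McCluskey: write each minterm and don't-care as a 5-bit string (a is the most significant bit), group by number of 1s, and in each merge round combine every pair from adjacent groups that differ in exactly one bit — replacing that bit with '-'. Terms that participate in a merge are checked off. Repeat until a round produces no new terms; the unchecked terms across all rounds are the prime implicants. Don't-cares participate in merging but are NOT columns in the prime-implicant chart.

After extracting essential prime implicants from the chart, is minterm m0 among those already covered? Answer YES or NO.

YES

size-2^0 implicants → 00000(✓)  00001(✓)  00010(✓)  00011(✓)  00110(✓)  01001(✓)  01010(✓)  01011(✓)  01100(✓)  01101(✓)  01110(✓)  01111(✓)  10000(✓)  10010(✓)  10011(✓)  11010(✓)  11101(✓)  11110(✓)
size-2^1 implicants → -0000(✓)  -0010(✓)  -0011(✓)  -1010(✓)  -1101  -1110(✓)  0-001(✓)  0-010(✓)  0-011(✓)  0-110(✓)  00-10(✓)  000-0(✓)  000-1(✓)  0000-(✓)  0001-(✓)  01-01(✓)  01-10(✓)  01-11(✓)  010-1(✓)  0101-(✓)  011-0(✓)  011-1(✓)  0110-(✓)  0111-(✓)  1-010(✓)  100-0(✓)  1001-(✓)  11-10(✓)
size-2^2 implicants → --010  -00-0  -001-  -1-10  0--10  0-0-1  0-01-  000--  01--1  01-1-  011--
Unchecked terms (primes): --010, -00-0, -001-, -1-10, -1101, 0--10, 0-0-1, 0-01-, 000--, 01--1, 01-1-, 011--
Minterm coverage:
  m0 ⊆ -00-0,000--
  m1 ⊆ 0-0-1,000--
  m2 ⊆ --010,-00-0,-001-,0--10,0-01-,000--
  m3 ⊆ -001-,0-0-1,0-01-,000--
  m6 ⊆ 0--10 [E]
  m9 ⊆ 0-0-1,01--1
  m10 ⊆ --010,-1-10,0--10,0-01-,01-1-
  m11 ⊆ 0-0-1,0-01-,01--1,01-1-
  m12 ⊆ 011-- [E]
  m13 ⊆ -1101,01--1,011--
  m14 ⊆ -1-10,0--10,01-1-,011--
  m15 ⊆ 01--1,01-1-,011--
  m16 ⊆ -00-0 [E]
  m18 ⊆ --010,-00-0,-001-
  m19 ⊆ -001- [E]
  m26 ⊆ --010,-1-10
  m29 ⊆ -1101 [E]
  m30 ⊆ -1-10 [E]
E = {-00-0, -001-, -1-10, -1101, 0--10, 011--}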